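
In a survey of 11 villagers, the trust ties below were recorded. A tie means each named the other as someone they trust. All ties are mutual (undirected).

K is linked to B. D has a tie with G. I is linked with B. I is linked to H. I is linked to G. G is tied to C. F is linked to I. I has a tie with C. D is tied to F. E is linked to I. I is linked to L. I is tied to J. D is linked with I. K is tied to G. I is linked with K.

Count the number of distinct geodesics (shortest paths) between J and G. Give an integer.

1

The shortest distance is 2, and the only length-2 path is J–I–G. So there is exactly 1 shortest path.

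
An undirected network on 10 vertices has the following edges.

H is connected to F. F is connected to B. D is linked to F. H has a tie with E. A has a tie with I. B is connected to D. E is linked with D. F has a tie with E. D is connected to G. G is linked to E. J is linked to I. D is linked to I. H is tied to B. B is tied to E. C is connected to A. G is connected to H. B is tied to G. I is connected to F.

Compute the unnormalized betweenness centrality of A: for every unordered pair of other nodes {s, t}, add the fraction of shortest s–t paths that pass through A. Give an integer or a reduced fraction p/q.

8

Pairs whose geodesics pass through A — H–C: 1; G–C: 1; F–C: 1; B–C: 2/2; D–C: 1; E–C: 2/2; I–C: 1; C–J: 1.
All other pairs contribute 0.
Summing the contributions gives betweenness(A) = 8.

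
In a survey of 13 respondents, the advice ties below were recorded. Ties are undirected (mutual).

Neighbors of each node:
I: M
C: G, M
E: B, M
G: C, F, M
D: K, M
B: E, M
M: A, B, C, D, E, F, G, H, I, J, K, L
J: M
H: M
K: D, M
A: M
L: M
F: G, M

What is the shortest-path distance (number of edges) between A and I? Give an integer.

One shortest route is A – M – I, which uses 2 edges, and A and I are not directly tied, so nothing shorter exists. So d(A,I) = 2.

2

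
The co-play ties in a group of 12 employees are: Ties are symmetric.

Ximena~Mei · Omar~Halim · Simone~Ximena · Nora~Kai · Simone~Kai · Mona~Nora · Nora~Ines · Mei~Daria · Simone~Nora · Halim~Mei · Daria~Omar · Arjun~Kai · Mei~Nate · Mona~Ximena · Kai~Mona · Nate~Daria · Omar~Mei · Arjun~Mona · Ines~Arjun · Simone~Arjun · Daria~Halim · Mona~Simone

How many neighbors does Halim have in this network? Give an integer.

Halim is directly tied to Daria, Mei, and Omar. That is 3 neighbors, so the degree of Halim is 3.

3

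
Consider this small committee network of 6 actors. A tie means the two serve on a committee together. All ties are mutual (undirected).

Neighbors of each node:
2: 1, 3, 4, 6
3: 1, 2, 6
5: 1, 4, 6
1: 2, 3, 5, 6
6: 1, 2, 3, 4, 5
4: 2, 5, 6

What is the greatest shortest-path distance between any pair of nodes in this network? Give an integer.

2

Eccentricity of each node (its greatest distance to any other): 1:2, 2:2, 3:2, 4:2, 5:2, 6:1.
The maximum eccentricity is 2, realized for instance by the pair 3–5 via 3 – 6 – 5. So the diameter is 2.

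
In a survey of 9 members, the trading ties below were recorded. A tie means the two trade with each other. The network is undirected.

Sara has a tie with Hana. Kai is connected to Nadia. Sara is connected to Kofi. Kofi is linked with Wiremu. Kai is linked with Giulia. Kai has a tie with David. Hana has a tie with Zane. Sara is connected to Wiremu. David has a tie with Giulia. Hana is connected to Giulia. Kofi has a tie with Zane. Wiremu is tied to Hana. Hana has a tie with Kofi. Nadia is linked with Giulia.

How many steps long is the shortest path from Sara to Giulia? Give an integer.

2

One shortest route is Sara – Hana – Giulia, which uses 2 edges, and Sara and Giulia are not directly tied, so nothing shorter exists. So d(Sara,Giulia) = 2.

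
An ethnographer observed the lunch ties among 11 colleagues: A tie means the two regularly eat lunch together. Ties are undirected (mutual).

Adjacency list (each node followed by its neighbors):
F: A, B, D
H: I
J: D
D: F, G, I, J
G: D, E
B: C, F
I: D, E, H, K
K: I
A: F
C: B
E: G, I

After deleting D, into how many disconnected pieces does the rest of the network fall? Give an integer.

Without D, the remaining ties split the others into: {A, B, C, F}; {E, G, H, I, K}; {J}.
That's 3 separate components.

3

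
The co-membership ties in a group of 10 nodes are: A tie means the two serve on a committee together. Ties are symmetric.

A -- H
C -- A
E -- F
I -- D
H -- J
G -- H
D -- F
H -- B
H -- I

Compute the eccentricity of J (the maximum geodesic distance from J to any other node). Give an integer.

Distances from J: A:2, B:2, C:3, D:3, E:5, F:4, G:2, H:1, I:2.
The largest is 5 (to E), so the eccentricity of J is 5.

5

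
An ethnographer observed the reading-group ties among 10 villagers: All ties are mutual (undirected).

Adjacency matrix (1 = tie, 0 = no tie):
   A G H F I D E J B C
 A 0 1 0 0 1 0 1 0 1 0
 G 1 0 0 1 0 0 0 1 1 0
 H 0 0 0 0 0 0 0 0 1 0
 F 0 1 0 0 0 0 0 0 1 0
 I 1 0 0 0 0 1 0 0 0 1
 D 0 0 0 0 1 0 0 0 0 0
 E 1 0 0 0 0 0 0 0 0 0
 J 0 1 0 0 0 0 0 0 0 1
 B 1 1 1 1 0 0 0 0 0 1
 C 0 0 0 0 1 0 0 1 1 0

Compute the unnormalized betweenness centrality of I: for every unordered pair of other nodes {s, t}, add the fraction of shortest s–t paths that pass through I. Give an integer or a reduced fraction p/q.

9

Pairs whose geodesics pass through I — A–D: 1; A–C: 1/2; G–D: 1; H–D: 2/2; F–D: 3/3; D–E: 1; D–J: 1; D–B: 2/2; D–C: 1; E–C: 1/2.
All other pairs contribute 0.
Summing the contributions gives betweenness(I) = 9.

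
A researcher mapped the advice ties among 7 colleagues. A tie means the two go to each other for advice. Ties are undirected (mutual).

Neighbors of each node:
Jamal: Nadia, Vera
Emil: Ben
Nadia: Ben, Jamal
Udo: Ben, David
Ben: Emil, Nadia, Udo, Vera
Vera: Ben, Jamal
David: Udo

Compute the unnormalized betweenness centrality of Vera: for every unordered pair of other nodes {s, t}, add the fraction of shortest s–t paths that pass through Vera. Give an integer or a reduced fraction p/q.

Pairs whose geodesics pass through Vera — Emil–Jamal: 1/2; Ben–Jamal: 1/2; Jamal–David: 1/2; Jamal–Udo: 1/2.
All other pairs contribute 0.
Summing the contributions gives betweenness(Vera) = 2.

2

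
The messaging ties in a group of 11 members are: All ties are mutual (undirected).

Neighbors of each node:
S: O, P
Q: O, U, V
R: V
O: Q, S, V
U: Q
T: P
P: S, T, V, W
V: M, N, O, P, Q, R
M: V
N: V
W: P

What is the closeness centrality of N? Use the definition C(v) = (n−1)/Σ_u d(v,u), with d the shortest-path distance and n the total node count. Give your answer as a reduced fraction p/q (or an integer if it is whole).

10/23

Distances from N: M:2, O:2, P:2, Q:2, R:2, S:3, T:3, U:3, V:1, W:3. Sum = 23.
n = 11, so closeness = 10/23.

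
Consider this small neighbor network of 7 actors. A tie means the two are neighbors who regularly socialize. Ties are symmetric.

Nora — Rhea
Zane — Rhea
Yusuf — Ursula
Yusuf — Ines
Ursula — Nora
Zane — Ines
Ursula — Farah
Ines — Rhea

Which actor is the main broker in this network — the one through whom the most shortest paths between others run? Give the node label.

Unnormalized betweenness of each node: Farah:0, Ines:3, Nora:3, Rhea:3, Ursula:6, Yusuf:3, Zane:0.
Ursula has the largest value, 6, making it the main broker — the node through which the most shortest paths run.

Ursula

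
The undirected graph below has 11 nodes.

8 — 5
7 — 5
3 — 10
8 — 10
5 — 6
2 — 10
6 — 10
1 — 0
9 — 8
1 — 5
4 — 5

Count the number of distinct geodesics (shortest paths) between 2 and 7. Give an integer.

The shortest distance is 4. The length-4 paths are: 2–10–8–5–7; 2–10–6–5–7.
That gives 2 distinct shortest paths.

2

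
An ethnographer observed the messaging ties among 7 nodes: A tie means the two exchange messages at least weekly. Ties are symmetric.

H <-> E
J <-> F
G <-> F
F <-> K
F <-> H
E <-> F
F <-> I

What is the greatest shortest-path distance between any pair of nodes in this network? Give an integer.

Eccentricity of each node (its greatest distance to any other): E:2, F:1, G:2, H:2, I:2, J:2, K:2.
The maximum eccentricity is 2, realized for instance by the pair H–J via H – F – J. So the diameter is 2.

2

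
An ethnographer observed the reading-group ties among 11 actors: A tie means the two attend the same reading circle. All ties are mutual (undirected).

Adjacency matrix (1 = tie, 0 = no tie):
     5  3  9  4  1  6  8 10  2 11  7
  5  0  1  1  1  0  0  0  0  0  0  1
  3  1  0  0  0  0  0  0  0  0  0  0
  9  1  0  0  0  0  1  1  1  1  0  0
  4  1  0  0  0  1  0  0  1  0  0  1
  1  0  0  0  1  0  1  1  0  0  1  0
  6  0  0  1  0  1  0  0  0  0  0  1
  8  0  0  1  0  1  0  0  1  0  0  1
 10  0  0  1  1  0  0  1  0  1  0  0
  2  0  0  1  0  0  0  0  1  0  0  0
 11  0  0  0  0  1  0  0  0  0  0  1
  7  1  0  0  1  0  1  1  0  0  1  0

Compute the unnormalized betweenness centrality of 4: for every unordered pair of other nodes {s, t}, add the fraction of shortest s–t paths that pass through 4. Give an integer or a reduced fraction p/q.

Pairs whose geodesics pass through 4 — 5–1: 1; 5–10: 1/2; 3–1: 1; 3–10: 1/2; 1–10: 1/2; 1–2: 1/4; 1–7: 1/4; 10–11: 2/4; 10–7: 1/2; 2–11: 2/9; 2–7: 1/5.
All other pairs contribute 0.
Summing the contributions gives betweenness(4) = 244/45.

244/45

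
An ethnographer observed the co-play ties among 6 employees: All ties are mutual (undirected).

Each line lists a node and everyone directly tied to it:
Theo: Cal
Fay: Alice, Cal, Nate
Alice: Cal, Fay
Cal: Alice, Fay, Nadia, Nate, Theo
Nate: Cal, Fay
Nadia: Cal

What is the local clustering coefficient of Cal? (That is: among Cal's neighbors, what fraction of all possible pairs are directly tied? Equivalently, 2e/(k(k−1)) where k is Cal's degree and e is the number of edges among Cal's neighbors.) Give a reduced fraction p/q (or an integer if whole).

Cal's neighbors: Alice, Fay, Nadia, Nate, and Theo (k = 5).
Possible neighbor pairs: C(5,2) = 10. Edges among them: Alice–Fay, Fay–Nate → e = 2.
Clustering(Cal) = 2/10 = 1/5.

1/5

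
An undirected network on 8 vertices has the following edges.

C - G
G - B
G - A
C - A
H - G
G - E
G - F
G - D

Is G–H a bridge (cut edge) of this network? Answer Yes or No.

Without the G–H edge there is no alternate route between G and H, so the network disconnects. It is a bridge.

Yes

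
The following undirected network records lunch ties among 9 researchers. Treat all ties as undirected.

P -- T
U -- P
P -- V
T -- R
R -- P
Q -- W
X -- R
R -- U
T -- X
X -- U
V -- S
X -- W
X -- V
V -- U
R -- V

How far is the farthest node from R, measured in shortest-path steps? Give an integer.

Distances from R: P:1, Q:3, S:2, T:1, U:1, V:1, W:2, X:1.
The largest is 3 (to Q), so the eccentricity of R is 3.

3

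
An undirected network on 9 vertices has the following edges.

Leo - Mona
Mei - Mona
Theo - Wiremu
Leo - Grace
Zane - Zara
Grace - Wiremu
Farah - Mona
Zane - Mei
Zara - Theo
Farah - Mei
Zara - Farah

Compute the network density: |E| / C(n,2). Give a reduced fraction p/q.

11/36

There are 11 edges and 9 nodes, so the maximum possible is C(9,2) = 36.
Density = 11/36.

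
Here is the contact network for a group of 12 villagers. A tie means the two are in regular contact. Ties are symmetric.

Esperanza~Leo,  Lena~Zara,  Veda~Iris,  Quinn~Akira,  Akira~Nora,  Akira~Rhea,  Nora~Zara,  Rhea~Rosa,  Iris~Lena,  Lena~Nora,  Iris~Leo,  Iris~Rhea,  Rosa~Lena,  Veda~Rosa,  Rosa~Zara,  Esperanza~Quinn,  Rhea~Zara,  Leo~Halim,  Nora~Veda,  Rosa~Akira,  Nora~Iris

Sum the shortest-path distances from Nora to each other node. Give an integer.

Distances from Nora: Akira:1, Esperanza:3, Halim:3, Iris:1, Lena:1, Leo:2, Quinn:2, Rhea:2, Rosa:2, Veda:1, Zara:1.
Sum = 1 + 3 + 3 + 1 + 1 + 2 + 2 + 2 + 2 + 1 + 1 = 19.

19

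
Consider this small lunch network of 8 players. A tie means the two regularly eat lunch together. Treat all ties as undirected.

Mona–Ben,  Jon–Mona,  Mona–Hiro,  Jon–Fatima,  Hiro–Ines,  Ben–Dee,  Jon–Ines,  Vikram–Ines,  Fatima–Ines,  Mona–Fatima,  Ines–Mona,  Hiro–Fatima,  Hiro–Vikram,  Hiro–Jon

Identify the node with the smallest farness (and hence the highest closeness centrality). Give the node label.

Mona

Farness (sum of distances to all others) for each node — Ben:13, Dee:19, Fatima:11, Hiro:10, Ines:10, Jon:11, Mona:9, Vikram:15.
The smallest farness is 9, for Mona, so Mona has the highest closeness.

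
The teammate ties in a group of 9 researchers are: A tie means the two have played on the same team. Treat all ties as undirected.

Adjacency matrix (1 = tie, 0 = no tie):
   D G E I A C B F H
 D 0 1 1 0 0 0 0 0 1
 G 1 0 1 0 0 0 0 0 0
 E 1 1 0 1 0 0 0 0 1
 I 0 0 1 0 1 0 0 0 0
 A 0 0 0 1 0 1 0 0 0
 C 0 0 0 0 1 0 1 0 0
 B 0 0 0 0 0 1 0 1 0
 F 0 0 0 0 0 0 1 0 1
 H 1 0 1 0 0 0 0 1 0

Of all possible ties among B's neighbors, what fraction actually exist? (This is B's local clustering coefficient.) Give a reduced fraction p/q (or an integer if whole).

0

B's neighbors: C and F (k = 2).
Possible neighbor pairs: C(2,2) = 1. Edges among them: none → e = 0.
Clustering(B) = 0/1.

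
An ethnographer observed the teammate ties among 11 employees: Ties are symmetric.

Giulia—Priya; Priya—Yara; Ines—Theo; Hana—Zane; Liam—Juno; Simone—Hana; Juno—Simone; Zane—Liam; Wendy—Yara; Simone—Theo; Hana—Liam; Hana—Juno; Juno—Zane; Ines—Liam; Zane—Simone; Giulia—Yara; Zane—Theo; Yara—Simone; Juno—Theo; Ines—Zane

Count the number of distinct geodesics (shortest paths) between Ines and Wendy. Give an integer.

2

The shortest distance is 4. The length-4 paths are: Ines–Theo–Simone–Yara–Wendy; Ines–Zane–Simone–Yara–Wendy.
That gives 2 distinct shortest paths.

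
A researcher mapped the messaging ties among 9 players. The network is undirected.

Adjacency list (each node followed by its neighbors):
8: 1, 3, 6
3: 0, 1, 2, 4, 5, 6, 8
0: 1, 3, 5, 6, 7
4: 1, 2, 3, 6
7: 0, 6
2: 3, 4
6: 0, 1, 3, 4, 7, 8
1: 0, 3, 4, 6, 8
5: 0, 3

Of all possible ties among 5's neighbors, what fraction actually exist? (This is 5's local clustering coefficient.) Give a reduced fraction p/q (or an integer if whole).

5's neighbors: 0 and 3 (k = 2).
Possible neighbor pairs: C(2,2) = 1. Edges among them: 0–3 → e = 1.
Clustering(5) = 1/1.

1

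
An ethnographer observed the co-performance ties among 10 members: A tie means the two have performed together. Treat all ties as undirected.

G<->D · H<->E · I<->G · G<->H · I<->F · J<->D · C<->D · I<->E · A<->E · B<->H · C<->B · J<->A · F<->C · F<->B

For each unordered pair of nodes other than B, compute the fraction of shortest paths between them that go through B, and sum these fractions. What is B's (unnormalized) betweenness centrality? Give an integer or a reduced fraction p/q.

Pairs whose geodesics pass through B — C–H: 1; C–E: 1/2; F–H: 1.
All other pairs contribute 0.
Summing the contributions gives betweenness(B) = 5/2.

5/2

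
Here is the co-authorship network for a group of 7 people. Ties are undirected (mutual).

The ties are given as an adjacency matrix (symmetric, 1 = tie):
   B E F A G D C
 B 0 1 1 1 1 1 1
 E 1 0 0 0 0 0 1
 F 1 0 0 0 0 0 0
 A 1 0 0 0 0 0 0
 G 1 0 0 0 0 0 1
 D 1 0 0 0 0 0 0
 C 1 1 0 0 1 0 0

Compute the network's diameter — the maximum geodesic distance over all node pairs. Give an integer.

Eccentricity of each node (its greatest distance to any other): A:2, B:1, C:2, D:2, E:2, F:2, G:2.
The maximum eccentricity is 2, realized for instance by the pair E–F via E – B – F. So the diameter is 2.

2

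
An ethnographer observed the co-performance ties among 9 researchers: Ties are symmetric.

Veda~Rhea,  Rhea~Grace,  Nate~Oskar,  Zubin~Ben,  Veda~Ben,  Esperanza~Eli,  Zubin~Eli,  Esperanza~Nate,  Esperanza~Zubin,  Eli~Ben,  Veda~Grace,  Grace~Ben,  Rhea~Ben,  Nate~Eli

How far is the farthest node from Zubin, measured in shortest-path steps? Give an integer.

3

Distances from Zubin: Ben:1, Eli:1, Esperanza:1, Grace:2, Nate:2, Oskar:3, Rhea:2, Veda:2.
The largest is 3 (to Oskar), so the eccentricity of Zubin is 3.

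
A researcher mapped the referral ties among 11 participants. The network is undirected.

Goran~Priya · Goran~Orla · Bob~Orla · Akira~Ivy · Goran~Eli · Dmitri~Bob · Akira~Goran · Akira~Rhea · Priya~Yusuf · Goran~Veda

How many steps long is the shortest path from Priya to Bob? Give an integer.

3

One shortest route is Priya – Goran – Orla – Bob, which uses 3 edges, and at distance 2 from Priya we only reach {Akira, Eli, Orla, Veda}, which does not include Bob. So d(Priya,Bob) = 3.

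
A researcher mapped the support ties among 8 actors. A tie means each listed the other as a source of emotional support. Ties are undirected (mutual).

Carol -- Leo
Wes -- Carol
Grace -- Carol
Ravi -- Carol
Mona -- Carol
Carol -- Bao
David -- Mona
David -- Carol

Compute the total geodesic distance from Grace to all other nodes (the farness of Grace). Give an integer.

Distances from Grace: Bao:2, Carol:1, David:2, Leo:2, Mona:2, Ravi:2, Wes:2.
Sum = 2 + 1 + 2 + 2 + 2 + 2 + 2 = 13.

13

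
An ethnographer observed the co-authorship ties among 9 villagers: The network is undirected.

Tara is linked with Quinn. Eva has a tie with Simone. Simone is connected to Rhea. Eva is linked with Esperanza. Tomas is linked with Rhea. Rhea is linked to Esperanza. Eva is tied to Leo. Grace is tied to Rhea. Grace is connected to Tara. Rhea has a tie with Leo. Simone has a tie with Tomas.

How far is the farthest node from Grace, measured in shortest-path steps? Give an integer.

Distances from Grace: Esperanza:2, Eva:3, Leo:2, Quinn:2, Rhea:1, Simone:2, Tara:1, Tomas:2.
The largest is 3 (to Eva), so the eccentricity of Grace is 3.

3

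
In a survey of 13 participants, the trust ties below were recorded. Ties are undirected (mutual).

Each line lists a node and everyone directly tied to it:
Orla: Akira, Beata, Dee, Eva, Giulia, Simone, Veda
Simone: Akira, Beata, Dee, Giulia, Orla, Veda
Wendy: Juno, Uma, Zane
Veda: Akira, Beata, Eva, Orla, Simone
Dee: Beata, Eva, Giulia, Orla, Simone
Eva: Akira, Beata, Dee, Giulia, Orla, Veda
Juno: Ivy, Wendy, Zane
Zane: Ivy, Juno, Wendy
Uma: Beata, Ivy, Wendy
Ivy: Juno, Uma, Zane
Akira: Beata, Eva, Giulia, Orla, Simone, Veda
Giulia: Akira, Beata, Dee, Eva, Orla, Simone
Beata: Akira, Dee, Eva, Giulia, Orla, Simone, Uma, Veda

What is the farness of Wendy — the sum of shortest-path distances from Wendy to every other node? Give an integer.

28

Distances from Wendy: Akira:3, Beata:2, Dee:3, Eva:3, Giulia:3, Ivy:2, Juno:1, Orla:3, Simone:3, Uma:1, Veda:3, Zane:1.
Sum = 3 + 2 + 3 + 3 + 3 + 2 + 1 + 3 + 3 + 1 + 3 + 1 = 28.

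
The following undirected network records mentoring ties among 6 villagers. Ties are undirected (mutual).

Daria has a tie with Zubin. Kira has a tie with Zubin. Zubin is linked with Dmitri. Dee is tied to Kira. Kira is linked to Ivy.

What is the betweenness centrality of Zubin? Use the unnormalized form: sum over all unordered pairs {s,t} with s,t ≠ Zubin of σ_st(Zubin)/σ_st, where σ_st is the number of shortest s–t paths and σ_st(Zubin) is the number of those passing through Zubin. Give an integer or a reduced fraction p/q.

7

Pairs whose geodesics pass through Zubin — Ivy–Daria: 1; Ivy–Dmitri: 1; Daria–Kira: 1; Daria–Dmitri: 1; Daria–Dee: 1; Kira–Dmitri: 1; Dmitri–Dee: 1.
All other pairs contribute 0.
Summing the contributions gives betweenness(Zubin) = 7.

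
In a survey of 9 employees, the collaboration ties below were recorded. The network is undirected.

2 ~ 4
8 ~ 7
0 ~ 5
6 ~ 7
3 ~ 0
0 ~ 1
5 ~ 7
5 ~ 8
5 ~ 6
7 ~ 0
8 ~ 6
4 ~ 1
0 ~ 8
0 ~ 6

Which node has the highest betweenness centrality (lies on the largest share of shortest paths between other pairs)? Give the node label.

Unnormalized betweenness of each node: 0:19, 1:12, 2:0, 3:0, 4:7, 5:0, 6:0, 7:0, 8:0.
0 has the largest value, 19, making it the main broker — the node through which the most shortest paths run.

0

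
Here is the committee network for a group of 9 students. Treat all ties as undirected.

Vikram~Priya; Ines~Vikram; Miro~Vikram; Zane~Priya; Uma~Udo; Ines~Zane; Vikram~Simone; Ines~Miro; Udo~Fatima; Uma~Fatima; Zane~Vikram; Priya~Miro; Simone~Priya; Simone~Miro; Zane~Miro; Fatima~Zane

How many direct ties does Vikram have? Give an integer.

5

Vikram is directly tied to Ines, Miro, Priya, Simone, and Zane. That is 5 neighbors, so the degree of Vikram is 5.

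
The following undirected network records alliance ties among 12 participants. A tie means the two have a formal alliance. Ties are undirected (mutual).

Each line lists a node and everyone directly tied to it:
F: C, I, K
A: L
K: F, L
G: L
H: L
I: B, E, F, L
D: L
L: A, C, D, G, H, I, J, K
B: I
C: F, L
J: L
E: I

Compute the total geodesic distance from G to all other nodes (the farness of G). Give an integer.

24

Distances from G: A:2, B:3, C:2, D:2, E:3, F:3, H:2, I:2, J:2, K:2, L:1.
Sum = 2 + 3 + 2 + 2 + 3 + 3 + 2 + 2 + 2 + 2 + 1 = 24.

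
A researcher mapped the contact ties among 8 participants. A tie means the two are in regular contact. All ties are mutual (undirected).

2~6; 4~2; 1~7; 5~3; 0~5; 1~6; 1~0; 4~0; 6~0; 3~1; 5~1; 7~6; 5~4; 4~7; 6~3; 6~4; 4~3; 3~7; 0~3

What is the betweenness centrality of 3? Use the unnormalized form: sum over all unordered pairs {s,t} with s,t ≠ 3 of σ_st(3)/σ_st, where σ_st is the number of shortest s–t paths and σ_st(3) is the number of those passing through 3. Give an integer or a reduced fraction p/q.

31/30

Pairs whose geodesics pass through 3 — 1–4: 1/5; 7–5: 1/3; 7–0: 1/4; 6–5: 1/4.
All other pairs contribute 0.
Summing the contributions gives betweenness(3) = 31/30.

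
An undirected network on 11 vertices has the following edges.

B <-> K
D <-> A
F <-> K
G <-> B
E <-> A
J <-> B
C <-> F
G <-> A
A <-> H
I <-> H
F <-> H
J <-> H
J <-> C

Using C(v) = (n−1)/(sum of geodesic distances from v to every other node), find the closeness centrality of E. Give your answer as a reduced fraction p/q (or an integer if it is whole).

10/27

Distances from E: A:1, B:3, C:4, D:2, F:3, G:2, H:2, I:3, J:3, K:4. Sum = 27.
n = 11, so closeness = 10/27.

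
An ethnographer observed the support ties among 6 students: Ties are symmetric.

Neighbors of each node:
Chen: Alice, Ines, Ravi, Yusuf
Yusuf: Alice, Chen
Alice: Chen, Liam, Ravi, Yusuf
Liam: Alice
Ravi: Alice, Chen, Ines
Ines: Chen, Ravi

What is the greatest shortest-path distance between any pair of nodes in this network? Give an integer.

Eccentricity of each node (its greatest distance to any other): Alice:2, Chen:2, Ines:3, Liam:3, Ravi:2, Yusuf:2.
The maximum eccentricity is 3, realized for instance by the pair Ines–Liam via Ines – Chen – Alice – Liam. So the diameter is 3.

3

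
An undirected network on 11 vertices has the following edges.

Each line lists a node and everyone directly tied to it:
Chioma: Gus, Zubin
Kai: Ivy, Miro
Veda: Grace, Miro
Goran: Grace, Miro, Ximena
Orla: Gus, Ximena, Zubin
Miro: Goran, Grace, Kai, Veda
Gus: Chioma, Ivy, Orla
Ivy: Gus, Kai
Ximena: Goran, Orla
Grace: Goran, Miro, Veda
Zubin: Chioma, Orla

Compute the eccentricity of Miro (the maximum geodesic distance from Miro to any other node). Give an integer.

4

Distances from Miro: Chioma:4, Goran:1, Grace:1, Gus:3, Ivy:2, Kai:1, Orla:3, Veda:1, Ximena:2, Zubin:4.
The largest is 4 (to Chioma and Zubin), so the eccentricity of Miro is 4.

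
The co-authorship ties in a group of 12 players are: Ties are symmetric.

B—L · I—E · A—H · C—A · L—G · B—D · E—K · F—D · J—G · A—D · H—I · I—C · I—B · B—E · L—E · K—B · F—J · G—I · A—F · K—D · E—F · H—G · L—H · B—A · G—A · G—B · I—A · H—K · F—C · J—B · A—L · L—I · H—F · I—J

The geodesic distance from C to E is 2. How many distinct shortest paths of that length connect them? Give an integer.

The shortest distance is 2. The length-2 paths are: C–I–E; C–F–E.
That gives 2 distinct shortest paths.

2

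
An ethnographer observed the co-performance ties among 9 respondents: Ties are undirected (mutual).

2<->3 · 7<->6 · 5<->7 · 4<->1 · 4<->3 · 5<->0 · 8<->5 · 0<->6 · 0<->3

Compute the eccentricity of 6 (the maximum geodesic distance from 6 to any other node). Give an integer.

Distances from 6: 0:1, 1:4, 2:3, 3:2, 4:3, 5:2, 7:1, 8:3.
The largest is 4 (to 1), so the eccentricity of 6 is 4.

4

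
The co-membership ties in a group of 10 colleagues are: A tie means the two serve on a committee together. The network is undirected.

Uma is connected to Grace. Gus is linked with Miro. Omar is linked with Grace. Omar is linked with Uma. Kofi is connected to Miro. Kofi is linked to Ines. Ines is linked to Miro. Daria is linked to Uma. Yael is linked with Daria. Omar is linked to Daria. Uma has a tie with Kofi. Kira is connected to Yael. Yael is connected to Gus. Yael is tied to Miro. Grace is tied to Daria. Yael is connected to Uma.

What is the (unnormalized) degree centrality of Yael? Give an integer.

Yael is directly tied to Daria, Gus, Kira, Miro, and Uma. That is 5 neighbors, so the degree of Yael is 5.

5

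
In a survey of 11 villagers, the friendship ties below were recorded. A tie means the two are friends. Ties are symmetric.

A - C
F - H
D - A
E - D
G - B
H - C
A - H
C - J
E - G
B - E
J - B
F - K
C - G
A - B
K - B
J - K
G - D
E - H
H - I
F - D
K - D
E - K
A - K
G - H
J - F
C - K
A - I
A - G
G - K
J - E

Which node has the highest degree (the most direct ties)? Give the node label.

Degrees — A:7, B:5, C:5, D:5, E:6, F:4, G:7, H:6, I:2, J:5, K:8.
The maximum is 8, attained only by K.

K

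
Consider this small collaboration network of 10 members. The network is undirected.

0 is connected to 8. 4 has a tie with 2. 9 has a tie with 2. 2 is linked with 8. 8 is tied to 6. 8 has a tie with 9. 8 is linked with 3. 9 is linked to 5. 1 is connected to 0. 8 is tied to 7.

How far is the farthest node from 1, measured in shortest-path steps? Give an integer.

Distances from 1: 0:1, 2:3, 3:3, 4:4, 5:4, 6:3, 7:3, 8:2, 9:3.
The largest is 4 (to 5 and 4), so the eccentricity of 1 is 4.

4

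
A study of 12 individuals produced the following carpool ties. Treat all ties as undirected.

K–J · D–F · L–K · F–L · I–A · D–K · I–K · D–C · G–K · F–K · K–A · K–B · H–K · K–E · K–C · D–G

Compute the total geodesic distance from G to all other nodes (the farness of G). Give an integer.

20

Distances from G: A:2, B:2, C:2, D:1, E:2, F:2, H:2, I:2, J:2, K:1, L:2.
Sum = 2 + 2 + 2 + 1 + 2 + 2 + 2 + 2 + 2 + 1 + 2 = 20.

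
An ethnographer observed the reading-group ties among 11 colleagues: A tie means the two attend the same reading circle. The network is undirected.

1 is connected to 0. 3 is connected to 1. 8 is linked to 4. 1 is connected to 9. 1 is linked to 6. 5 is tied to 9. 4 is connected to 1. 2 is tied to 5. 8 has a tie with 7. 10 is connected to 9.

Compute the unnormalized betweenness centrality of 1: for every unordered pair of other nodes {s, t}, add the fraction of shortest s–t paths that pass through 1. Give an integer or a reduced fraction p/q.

36

Pairs whose geodesics pass through 1 — 7–9: 1; 7–10: 1; 7–5: 1; 7–2: 1; 7–0: 1; 7–3: 1; 7–6: 1; 8–9: 1; 8–10: 1; 8–5: 1; 8–2: 1; 8–0: 1; 8–3: 1; 8–6: 1 … (+22 more pairs).
All other pairs contribute 0.
Summing the contributions gives betweenness(1) = 36.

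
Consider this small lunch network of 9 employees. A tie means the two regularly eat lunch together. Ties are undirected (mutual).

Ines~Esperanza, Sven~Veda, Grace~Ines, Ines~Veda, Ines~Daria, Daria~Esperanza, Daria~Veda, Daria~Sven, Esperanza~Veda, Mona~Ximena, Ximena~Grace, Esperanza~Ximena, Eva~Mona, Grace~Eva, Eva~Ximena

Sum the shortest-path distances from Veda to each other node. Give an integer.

Distances from Veda: Daria:1, Esperanza:1, Eva:3, Grace:2, Ines:1, Mona:3, Sven:1, Ximena:2.
Sum = 1 + 1 + 3 + 2 + 1 + 3 + 1 + 2 = 14.

14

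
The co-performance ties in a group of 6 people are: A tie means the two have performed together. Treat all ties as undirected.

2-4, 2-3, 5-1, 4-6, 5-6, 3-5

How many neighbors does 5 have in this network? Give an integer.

3

5 is directly tied to 1, 3, and 6. That is 3 neighbors, so the degree of 5 is 3.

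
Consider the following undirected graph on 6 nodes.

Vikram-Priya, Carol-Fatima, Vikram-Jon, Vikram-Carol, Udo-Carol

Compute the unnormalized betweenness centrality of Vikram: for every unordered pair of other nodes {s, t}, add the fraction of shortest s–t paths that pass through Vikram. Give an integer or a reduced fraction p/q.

7

Pairs whose geodesics pass through Vikram — Fatima–Priya: 1; Fatima–Jon: 1; Udo–Priya: 1; Udo–Jon: 1; Priya–Jon: 1; Priya–Carol: 1; Jon–Carol: 1.
All other pairs contribute 0.
Summing the contributions gives betweenness(Vikram) = 7.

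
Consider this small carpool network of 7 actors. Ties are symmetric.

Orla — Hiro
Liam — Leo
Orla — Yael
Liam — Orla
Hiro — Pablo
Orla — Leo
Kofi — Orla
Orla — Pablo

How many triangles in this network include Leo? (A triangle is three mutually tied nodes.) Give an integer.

1

Leo's neighbors: Liam and Orla.
Neighbor pairs that are themselves tied: Leo–Liam–Orla. Each forms one triangle with Leo, for 1 in total.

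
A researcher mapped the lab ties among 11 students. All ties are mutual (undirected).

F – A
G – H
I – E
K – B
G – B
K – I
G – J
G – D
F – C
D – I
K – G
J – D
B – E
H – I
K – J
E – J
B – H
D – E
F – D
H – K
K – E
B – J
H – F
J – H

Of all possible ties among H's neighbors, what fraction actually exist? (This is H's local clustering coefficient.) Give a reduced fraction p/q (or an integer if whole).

7/15

H's neighbors: B, F, G, I, J, and K (k = 6).
Possible neighbor pairs: C(6,2) = 15. Edges among them: B–G, B–J, B–K, G–J, G–K, I–K, J–K → e = 7.
Clustering(H) = 7/15.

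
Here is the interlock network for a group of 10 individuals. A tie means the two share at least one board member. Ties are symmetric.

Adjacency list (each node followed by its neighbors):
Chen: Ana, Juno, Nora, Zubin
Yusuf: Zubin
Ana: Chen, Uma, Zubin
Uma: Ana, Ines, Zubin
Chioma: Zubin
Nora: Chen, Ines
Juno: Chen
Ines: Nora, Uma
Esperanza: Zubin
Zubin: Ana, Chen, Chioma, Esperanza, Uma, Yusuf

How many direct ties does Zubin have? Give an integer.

6

Zubin is directly tied to Ana, Chen, Chioma, Esperanza, Uma, and Yusuf. That is 6 neighbors, so the degree of Zubin is 6.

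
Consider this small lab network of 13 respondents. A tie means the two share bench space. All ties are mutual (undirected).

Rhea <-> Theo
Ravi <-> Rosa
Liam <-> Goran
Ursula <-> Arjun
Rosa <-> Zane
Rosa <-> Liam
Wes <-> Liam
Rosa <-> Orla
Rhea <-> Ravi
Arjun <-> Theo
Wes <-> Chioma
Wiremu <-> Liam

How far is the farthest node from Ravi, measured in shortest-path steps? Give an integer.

4

Distances from Ravi: Arjun:3, Chioma:4, Goran:3, Liam:2, Orla:2, Rhea:1, Rosa:1, Theo:2, Ursula:4, Wes:3, Wiremu:3, Zane:2.
The largest is 4 (to Ursula and Chioma), so the eccentricity of Ravi is 4.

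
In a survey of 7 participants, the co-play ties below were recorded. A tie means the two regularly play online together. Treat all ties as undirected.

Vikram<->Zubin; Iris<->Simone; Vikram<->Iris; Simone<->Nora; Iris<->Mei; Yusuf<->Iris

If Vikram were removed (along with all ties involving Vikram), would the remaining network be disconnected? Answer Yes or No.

Removing Vikram leaves {Iris, Mei, Nora, Simone, and Yusuf} with no path to {Zubin}, so the network splits into 2 components. Vikram is a cut vertex.

Yes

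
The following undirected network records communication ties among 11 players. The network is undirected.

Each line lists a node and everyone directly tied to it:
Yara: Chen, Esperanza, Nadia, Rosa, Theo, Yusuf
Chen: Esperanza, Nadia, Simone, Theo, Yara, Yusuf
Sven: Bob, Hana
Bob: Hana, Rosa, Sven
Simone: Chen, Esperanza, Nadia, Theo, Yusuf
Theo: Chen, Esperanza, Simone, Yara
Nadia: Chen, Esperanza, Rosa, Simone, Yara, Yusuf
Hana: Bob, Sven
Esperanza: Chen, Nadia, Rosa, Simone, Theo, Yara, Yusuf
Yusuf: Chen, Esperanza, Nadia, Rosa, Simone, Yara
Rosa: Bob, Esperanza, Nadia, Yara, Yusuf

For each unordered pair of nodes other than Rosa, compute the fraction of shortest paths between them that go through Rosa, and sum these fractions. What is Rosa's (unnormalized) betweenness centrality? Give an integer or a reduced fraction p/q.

Pairs whose geodesics pass through Rosa — Sven–Simone: 3/3; Sven–Chen: 4/4; Sven–Esperanza: 1; Sven–Theo: 2/2; Sven–Nadia: 1; Sven–Yusuf: 1; Sven–Yara: 1; Bob–Simone: 3/3; Bob–Chen: 4/4; Bob–Esperanza: 1; Bob–Theo: 2/2; Bob–Nadia: 1; Bob–Yusuf: 1; Bob–Yara: 1 … (+7 more pairs).
All other pairs contribute 0.
Summing the contributions gives betweenness(Rosa) = 21.

21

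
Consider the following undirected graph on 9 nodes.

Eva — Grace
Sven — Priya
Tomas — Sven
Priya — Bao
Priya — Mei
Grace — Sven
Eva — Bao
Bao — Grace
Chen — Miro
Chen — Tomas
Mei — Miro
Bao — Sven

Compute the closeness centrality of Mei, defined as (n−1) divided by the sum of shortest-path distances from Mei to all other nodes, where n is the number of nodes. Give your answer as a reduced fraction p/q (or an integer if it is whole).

8/17

Distances from Mei: Bao:2, Chen:2, Eva:3, Grace:3, Miro:1, Priya:1, Sven:2, Tomas:3. Sum = 17.
n = 9, so closeness = 8/17.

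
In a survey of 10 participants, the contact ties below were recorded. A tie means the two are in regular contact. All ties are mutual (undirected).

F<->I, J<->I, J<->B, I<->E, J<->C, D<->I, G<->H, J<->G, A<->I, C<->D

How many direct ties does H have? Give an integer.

H is directly tied to G. That is 1 neighbor, so the degree of H is 1.

1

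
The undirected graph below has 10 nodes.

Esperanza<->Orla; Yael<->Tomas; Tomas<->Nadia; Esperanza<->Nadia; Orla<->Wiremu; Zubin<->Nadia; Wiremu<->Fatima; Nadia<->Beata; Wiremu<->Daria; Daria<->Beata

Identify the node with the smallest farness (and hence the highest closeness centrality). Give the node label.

Farness (sum of distances to all others) for each node — Beata:19, Daria:21, Esperanza:19, Fatima:31, Nadia:17, Orla:21, Tomas:23, Wiremu:23, Yael:31, Zubin:25.
The smallest farness is 17, for Nadia, so Nadia has the highest closeness.

Nadia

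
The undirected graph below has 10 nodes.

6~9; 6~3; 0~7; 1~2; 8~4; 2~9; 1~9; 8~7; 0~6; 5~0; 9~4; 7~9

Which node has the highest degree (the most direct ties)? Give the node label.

9

Degrees — 0:3, 1:2, 2:2, 3:1, 4:2, 5:1, 6:3, 7:3, 8:2, 9:5.
The maximum is 5, attained only by 9.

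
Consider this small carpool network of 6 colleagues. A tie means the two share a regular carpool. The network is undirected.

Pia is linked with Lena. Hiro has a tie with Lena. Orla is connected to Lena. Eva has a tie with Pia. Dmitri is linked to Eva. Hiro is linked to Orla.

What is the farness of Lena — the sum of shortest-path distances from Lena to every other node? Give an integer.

8

Distances from Lena: Dmitri:3, Eva:2, Hiro:1, Orla:1, Pia:1.
Sum = 3 + 2 + 1 + 1 + 1 = 8.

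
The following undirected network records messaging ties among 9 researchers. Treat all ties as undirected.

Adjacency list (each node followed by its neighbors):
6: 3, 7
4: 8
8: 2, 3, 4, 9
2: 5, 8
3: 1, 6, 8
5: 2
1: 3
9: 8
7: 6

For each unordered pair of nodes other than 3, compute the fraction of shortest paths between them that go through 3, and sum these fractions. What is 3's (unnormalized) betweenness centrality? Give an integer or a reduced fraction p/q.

Pairs whose geodesics pass through 3 — 9–1: 1; 9–6: 1; 9–7: 1; 1–8: 1; 1–4: 1; 1–5: 1; 1–6: 1; 1–7: 1; 1–2: 1; 8–6: 1; 8–7: 1; 4–6: 1; 4–7: 1; 5–6: 1 … (+3 more pairs).
All other pairs contribute 0.
Summing the contributions gives betweenness(3) = 17.

17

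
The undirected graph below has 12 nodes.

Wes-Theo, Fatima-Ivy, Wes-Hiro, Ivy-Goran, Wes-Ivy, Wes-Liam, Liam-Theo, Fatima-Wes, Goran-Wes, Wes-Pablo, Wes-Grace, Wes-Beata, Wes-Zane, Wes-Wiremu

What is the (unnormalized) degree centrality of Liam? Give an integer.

2

Liam is directly tied to Theo and Wes. That is 2 neighbors, so the degree of Liam is 2.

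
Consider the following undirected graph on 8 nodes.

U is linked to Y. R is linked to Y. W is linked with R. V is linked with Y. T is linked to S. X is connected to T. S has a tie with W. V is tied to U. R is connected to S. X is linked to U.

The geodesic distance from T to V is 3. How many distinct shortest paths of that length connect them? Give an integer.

1

The shortest distance is 3, and the only length-3 path is T–X–U–V. So there is exactly 1 shortest path.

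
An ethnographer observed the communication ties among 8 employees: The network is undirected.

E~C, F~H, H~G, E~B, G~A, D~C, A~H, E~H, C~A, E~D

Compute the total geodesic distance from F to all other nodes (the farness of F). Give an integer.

Distances from F: A:2, B:3, C:3, D:3, E:2, G:2, H:1.
Sum = 2 + 3 + 3 + 3 + 2 + 2 + 1 = 16.

16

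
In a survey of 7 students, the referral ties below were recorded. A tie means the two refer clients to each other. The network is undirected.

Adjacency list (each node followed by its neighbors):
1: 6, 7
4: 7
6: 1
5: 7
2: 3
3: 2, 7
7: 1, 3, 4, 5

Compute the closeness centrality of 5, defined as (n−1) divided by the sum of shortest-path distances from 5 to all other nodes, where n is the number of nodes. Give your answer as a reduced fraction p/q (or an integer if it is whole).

Distances from 5: 1:2, 2:3, 3:2, 4:2, 6:3, 7:1. Sum = 13.
n = 7, so closeness = 6/13.

6/13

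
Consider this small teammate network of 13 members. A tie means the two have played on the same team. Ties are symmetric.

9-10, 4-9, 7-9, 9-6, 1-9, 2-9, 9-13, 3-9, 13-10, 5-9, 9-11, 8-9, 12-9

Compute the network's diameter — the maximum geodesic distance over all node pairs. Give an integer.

Eccentricity of each node (its greatest distance to any other): 1:2, 2:2, 3:2, 4:2, 5:2, 6:2, 7:2, 8:2, 9:1, 10:2, 11:2, 12:2, 13:2.
The maximum eccentricity is 2, realized for instance by the pair 13–2 via 13 – 9 – 2. So the diameter is 2.

2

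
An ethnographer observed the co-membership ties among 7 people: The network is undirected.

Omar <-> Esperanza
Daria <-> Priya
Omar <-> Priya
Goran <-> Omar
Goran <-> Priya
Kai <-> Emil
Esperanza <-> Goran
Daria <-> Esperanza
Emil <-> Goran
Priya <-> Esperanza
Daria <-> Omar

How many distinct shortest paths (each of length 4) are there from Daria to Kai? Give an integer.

The shortest distance is 4. The length-4 paths are: Daria–Esperanza–Goran–Emil–Kai; Daria–Priya–Goran–Emil–Kai; Daria–Omar–Goran–Emil–Kai.
That gives 3 distinct shortest paths.

3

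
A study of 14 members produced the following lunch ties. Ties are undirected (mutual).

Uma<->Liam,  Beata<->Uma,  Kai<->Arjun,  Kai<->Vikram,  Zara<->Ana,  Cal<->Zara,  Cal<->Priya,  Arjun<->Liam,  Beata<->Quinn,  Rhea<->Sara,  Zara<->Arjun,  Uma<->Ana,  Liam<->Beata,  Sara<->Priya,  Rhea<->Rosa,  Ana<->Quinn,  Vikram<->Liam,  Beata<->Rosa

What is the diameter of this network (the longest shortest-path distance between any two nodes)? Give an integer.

5

Eccentricity of each node (its greatest distance to any other): Ana:4, Arjun:4, Beata:4, Cal:4, Kai:5, Liam:4, Priya:5, Quinn:4, Rhea:5, Rosa:4, Sara:5, Uma:4, Vikram:5, Zara:4.
The maximum eccentricity is 5, realized for instance by the pair Kai–Rhea via Kai – Arjun – Liam – Beata – Rosa – Rhea. So the diameter is 5.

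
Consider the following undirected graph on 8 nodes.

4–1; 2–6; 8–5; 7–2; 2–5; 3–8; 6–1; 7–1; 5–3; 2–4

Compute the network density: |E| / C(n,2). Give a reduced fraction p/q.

5/14

There are 10 edges and 8 nodes, so the maximum possible is C(8,2) = 28.
Density = 10/28 = 5/14.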